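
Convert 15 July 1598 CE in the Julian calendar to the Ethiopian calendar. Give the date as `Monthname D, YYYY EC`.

The source date corresponds to 25 July 1598 in the Gregorian calendar (JDN 2304923).
That day falls on 21 Hamle 1590 EC in the Ethiopian calendar.

Hamle 21, 1590 EC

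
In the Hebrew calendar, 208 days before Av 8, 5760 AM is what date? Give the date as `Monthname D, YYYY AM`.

The starting date is JDN 2451766; 2451766 − 208 = 2451558.
JDN 2451558 corresponds to Shevat 7, 5760 AM.

Shevat 7, 5760 AM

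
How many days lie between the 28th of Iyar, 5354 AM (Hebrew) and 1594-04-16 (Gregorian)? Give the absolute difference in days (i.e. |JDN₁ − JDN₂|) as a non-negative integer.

32

First date → JDN 2303394; second date → JDN 2303362.
The interval is |2303394 − 2303362| = 32 days.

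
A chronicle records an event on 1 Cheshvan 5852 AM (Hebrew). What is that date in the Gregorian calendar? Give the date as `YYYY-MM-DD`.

2091-10-13

Julian Day Number of the source date = 2485068.
Converting JDN 2485068 to the Gregorian calendar gives 13 October 2091 CE.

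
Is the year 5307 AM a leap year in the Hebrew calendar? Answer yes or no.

Hebrew year 5307 is year 6 of its 19-year Metonic cycle; leap years are at positions 3, 6, 8, 11, 14, 17, 19, so it is a leap year (13 months).

yes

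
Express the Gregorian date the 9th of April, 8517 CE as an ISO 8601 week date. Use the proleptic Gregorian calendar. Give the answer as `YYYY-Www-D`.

8517-W14-5

The weekday is Friday (ISO weekday 5).
That Friday belongs to ISO week 14 of ISO year 8517.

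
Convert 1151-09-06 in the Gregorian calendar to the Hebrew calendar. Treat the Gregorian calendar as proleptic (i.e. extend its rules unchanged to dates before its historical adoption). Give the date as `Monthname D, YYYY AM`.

Elul 16, 4911 AM

Both dates share Julian Day Number 2141702; in the Hebrew calendar that is 16 Elul 4911 AM.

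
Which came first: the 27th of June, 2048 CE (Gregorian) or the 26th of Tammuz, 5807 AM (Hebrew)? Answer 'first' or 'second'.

The two dates have Julian Day Numbers 2469255 and 2468912 respectively.
Since 2468912 < 2469255, the second date comes first.

second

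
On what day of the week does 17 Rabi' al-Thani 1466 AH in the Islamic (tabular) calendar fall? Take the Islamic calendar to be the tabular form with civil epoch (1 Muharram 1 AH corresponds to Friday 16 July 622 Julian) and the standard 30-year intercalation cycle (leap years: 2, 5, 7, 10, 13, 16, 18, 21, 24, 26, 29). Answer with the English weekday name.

Thursday

In the Gregorian calendar this is 17 March 2044 (JDN 2467692).
2467692 ≡ 3 (mod 7); counting from Monday = 0 gives Thursday.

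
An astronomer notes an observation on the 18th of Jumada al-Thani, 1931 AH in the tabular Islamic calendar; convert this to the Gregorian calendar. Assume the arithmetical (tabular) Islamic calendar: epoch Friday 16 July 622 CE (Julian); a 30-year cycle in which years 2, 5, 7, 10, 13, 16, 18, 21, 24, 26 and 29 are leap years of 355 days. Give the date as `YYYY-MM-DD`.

Both dates share Julian Day Number 2632533; in the Gregorian calendar that is 12 July 2495 CE.

2495-07-12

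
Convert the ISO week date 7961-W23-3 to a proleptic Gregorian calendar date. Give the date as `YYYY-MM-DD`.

ISO week 1 of 7961 is the week containing the first Thursday of 7961.
Week 23, day 3 (Wednesday) lands on 7961-06-07.

7961-06-07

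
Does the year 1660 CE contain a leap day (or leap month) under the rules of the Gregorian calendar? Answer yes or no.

yes

1660 is divisible by 4 and not by 100, so it is a leap year.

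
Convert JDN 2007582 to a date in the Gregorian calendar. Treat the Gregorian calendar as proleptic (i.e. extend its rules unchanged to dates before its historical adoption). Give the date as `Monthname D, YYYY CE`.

Counting from JDN 2299161 = 15 Oct 1582 gives an offset of -291579 days.

June 21, 784 CE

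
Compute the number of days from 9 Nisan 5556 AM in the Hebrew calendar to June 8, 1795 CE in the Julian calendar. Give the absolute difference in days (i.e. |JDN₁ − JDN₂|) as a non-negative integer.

JDN of the first date = 2377143.
JDN of the second date = 2376840.
|2376840 − 2377143| = 303.

303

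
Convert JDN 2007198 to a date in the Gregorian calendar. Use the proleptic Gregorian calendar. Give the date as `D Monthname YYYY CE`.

Counting from JDN 2299161 = 15 Oct 1582 gives an offset of -291963 days.

3 June 783 CE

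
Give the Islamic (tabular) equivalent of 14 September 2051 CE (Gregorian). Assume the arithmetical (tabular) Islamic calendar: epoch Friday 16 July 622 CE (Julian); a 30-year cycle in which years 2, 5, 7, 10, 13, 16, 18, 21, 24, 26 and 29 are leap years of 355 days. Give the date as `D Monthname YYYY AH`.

Both dates share Julian Day Number 2470429; in the tabular Islamic calendar that is 8 Muharram 1474 AH.

8 Muharram 1474 AH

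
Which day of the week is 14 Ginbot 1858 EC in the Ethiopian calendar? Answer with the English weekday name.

Monday

This is JDN 2402743 (21 May 1866 Gregorian).
Since JDN mod 7 = 0 (0 = Monday), the day is Monday.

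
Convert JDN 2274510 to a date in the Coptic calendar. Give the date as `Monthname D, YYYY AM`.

JDN 2274510 is 19 April 1515 in the proleptic Gregorian calendar.
In the Coptic calendar that day is Parmouti 14, 1231 AM.

Parmouti 14, 1231 AM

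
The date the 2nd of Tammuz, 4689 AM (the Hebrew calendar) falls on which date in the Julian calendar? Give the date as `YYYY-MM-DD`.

0929-06-12

The source date corresponds to 17 June 929 in the proleptic Gregorian calendar (JDN 2060538).
That day falls on 12 June 929 CE in the Julian calendar.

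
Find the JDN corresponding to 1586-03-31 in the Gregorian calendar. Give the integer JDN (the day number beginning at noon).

JDN 2299161 is 15 October 1582 CE (Gregorian); the target day is +1263 days from there, so JDN = 2300424.

2300424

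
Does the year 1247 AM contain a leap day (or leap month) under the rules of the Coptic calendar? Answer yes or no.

yes

1247 mod 4 = 3; in the Coptic calendar a year is leap when year mod 4 = 3, so it is a leap year.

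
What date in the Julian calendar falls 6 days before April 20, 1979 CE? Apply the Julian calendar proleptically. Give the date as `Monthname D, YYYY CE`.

Counting 6 days back from JDN 2443997 reaches JDN 2443991, which is April 14, 1979 CE.

April 14, 1979 CE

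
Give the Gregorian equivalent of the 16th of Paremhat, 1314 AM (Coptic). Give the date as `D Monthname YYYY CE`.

22 March 1598 CE

Both dates share Julian Day Number 2304798; in the Gregorian calendar that is 22 March 1598 CE.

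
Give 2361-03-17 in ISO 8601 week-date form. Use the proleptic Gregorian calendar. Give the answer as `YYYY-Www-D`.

The weekday is Friday (ISO weekday 5).
That Friday belongs to ISO week 11 of ISO year 2361.

2361-W11-5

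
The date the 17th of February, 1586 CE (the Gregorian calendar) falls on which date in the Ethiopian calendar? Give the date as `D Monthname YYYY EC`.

13 Yekatit 1578 EC

Both dates share Julian Day Number 2300382; in the Ethiopian calendar that is 13 Yekatit 1578 EC.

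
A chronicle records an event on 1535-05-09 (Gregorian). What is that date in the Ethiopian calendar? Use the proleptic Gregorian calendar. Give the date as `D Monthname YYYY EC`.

Julian Day Number of the source date = 2281835.
Converting JDN 2281835 to the Ethiopian calendar gives 4 Ginbot 1527 EC.

4 Ginbot 1527 EC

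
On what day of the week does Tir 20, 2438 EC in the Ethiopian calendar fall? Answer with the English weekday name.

Wednesday

In the Gregorian calendar this is 31 January 2446 (JDN 2614474).
2614474 ≡ 2 (mod 7); counting from Monday = 0 gives Wednesday.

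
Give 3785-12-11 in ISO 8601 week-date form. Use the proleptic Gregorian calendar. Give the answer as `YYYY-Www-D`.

The weekday is Sunday (ISO weekday 7).
That Sunday belongs to ISO week 49 of ISO year 3785.

3785-W49-7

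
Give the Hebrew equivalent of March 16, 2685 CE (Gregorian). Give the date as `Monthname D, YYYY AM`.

Both dates share Julian Day Number 2701811; in the Hebrew calendar that is 18 Adar 6445 AM.

Adar 18, 6445 AM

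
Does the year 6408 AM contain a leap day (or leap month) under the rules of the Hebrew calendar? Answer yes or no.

Hebrew year 6408 is year 5 of its 19-year Metonic cycle; leap years are at positions 3, 6, 8, 11, 14, 17, 19, so it is a common year (12 months).

no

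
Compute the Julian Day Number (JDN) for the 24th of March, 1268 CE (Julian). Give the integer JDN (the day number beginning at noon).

2184278

In the proleptic Gregorian calendar the same day is 31 March 1268.
JDN 2400001 is 17 November 1858 CE (Gregorian), MJD 0; the target day is −215723 days from there, so JDN = 2184278.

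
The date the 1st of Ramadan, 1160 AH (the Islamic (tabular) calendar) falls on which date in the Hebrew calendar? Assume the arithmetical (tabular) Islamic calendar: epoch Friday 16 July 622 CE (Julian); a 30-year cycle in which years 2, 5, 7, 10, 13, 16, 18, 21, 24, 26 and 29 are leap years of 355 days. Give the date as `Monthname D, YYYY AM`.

Both dates share Julian Day Number 2359387; in the Hebrew calendar that is 2 Tishrei 5508 AM.

Tishrei 2, 5508 AM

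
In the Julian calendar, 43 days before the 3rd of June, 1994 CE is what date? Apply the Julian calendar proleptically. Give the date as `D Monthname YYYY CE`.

21 April 1994 CE

Counting 43 days back from JDN 2449520 reaches JDN 2449477, which is 21 April 1994 CE.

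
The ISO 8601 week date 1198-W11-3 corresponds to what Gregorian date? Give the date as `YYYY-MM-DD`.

ISO week 1 of 1198 is the week containing the first Thursday of 1198.
Week 11, day 3 (Wednesday) lands on 1198-03-11.

1198-03-11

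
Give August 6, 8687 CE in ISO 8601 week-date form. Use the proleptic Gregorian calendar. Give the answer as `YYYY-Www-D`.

8687-W31-6

The weekday is Saturday (ISO weekday 6).
That Saturday belongs to ISO week 31 of ISO year 8687.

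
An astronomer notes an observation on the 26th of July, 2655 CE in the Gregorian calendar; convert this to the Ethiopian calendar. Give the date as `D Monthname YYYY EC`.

14 Hamle 2647 EC

Both dates share Julian Day Number 2690985; in the Ethiopian calendar that is 14 Hamle 2647 EC.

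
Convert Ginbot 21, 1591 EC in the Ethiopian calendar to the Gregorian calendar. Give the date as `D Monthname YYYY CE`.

Julian Day Number of the source date = 2305228.
Converting JDN 2305228 to the Gregorian calendar gives 26 May 1599 CE.

26 May 1599 CE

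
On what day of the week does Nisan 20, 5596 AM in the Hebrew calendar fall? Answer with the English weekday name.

In the Gregorian calendar this is 7 April 1836 (JDN 2391742).
Since JDN mod 7 = 3 (0 = Monday), the day is Thursday.

Thursday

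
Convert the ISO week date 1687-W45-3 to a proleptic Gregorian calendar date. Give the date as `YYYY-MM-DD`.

ISO week 1 of 1687 is the week containing the first Thursday of 1687.
Week 45, day 3 (Wednesday) lands on 1687-11-05.

1687-11-05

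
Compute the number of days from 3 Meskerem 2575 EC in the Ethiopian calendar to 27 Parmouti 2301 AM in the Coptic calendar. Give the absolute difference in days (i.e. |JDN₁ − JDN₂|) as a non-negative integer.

965

JDN of the first date = 2664376.
JDN of the second date = 2665341.
|2665341 − 2664376| = 965.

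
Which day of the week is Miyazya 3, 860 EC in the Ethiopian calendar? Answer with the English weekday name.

In the proleptic Gregorian calendar this is 2 April 868 (JDN 2038183).
Since JDN mod 7 = 0 (0 = Monday), the day is Monday.

Monday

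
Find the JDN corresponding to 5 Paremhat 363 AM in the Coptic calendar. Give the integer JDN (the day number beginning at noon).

1957434

Equivalently 4 March 647 (proleptic Gregorian).
JDN 2451545 is 1 January 2000 CE (Gregorian); the target day is −494111 days from there, so JDN = 1957434.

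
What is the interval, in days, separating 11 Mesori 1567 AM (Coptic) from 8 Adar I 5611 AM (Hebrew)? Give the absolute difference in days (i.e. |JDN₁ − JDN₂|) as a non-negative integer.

First date → JDN 2397351; second date → JDN 2397164.
The interval is |2397351 − 2397164| = 187 days.

187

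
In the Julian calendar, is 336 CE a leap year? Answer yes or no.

yes

336 mod 4 = 0, so it is a leap year in the Julian calendar.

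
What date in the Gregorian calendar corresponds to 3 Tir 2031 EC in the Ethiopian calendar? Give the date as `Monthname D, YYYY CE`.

January 11, 2039 CE

Julian Day Number of the source date = 2465800.
Converting JDN 2465800 to the Gregorian calendar gives 11 January 2039 CE.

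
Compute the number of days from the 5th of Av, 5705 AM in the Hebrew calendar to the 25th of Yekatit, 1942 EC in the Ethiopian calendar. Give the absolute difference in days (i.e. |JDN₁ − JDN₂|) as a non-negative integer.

First date → JDN 2431652; second date → JDN 2433345.
The interval is |2431652 − 2433345| = 1693 days.

1693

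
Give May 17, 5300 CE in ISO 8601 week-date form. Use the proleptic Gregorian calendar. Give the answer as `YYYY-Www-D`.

The weekday is Monday (ISO weekday 1).
That Monday belongs to ISO week 20 of ISO year 5300.

5300-W20-1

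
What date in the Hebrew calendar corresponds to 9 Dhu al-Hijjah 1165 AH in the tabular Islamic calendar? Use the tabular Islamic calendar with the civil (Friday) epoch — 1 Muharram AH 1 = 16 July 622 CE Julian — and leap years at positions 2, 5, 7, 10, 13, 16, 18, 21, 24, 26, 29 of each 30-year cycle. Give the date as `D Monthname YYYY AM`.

10 Cheshvan 5513 AM

Both dates share Julian Day Number 2361256; in the Hebrew calendar that is 10 Cheshvan 5513 AM.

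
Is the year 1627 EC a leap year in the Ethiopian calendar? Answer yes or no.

yes

1627 mod 4 = 3; in the Ethiopian calendar a year is leap when year mod 4 = 3, so it is a leap year.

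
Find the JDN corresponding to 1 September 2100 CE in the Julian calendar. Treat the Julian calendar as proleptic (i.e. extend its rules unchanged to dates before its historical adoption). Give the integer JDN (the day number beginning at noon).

2488327

Equivalently 15 September 2100 (Gregorian).
JDN 2400001 is 17 November 1858 CE (Gregorian), MJD 0; the target day is +88326 days from there, so JDN = 2488327.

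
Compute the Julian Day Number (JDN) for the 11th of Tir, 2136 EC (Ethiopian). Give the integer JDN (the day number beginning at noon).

2504160

Equivalently 21 January 2144 (Gregorian).
JDN 2299161 is 15 October 1582 CE (Gregorian); the target day is +204999 days from there, so JDN = 2504160.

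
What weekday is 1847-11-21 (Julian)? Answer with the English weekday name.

Friday

Equivalently 3 December 1847 Gregorian, JDN 2395999.
2395999 ≡ 4 (mod 7); counting from Monday = 0 gives Friday.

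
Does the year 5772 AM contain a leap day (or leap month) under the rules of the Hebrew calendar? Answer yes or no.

no

Hebrew year 5772 is year 15 of its 19-year Metonic cycle; leap years are at positions 3, 6, 8, 11, 14, 17, 19, so it is a common year (12 months).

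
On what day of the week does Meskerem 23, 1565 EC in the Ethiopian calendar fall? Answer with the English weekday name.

Saturday

This is JDN 2295494 (30 September 1572 Gregorian).
JDN 2295494 mod 7 = 5, and JDN 0 was a Monday, so this is a Saturday.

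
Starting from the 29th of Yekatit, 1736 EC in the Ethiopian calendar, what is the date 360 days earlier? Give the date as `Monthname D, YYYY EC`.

The starting date is JDN 2358108; 2358108 − 360 = 2357748.
JDN 2357748 corresponds to Megabit 5, 1735 EC.

Megabit 5, 1735 EC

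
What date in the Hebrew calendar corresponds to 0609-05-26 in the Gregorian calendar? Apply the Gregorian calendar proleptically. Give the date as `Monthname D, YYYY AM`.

Sivan 13, 4369 AM

Julian Day Number of the source date = 1943638.
Converting JDN 1943638 to the Hebrew calendar gives 13 Sivan 4369 AM.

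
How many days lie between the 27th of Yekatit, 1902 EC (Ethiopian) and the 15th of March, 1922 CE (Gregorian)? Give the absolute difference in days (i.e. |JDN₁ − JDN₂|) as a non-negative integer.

4392

JDN of the first date = 2418737.
JDN of the second date = 2423129.
|2423129 − 2418737| = 4392.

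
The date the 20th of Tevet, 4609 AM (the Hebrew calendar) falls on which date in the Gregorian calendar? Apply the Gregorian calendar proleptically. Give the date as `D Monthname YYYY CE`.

Julian Day Number of the source date = 2031143.
Converting JDN 2031143 to the Gregorian calendar gives 23 December 848 CE.

23 December 848 CE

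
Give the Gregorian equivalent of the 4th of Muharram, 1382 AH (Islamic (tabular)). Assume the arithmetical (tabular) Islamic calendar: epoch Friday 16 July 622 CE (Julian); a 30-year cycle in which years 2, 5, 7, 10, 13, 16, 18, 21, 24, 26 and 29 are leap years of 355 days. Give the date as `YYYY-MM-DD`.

1962-06-07

Julian Day Number of the source date = 2437823.
Converting JDN 2437823 to the Gregorian calendar gives 7 June 1962 CE.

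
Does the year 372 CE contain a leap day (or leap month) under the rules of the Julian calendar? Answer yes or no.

yes

372 mod 4 = 0, so it is a leap year in the Julian calendar.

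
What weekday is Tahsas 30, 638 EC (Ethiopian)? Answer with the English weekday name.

This is JDN 1957004 (29 December 645 Gregorian).
Since JDN mod 7 = 0 (0 = Monday), the day is Monday.

Monday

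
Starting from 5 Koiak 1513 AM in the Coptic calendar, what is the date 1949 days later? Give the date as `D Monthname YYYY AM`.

8 Parmouti 1518 AM

JDN of 5 Koiak 1513 AM = 2377382.
2377382 + 1949 = 2379331.
JDN 2379331 in the Coptic calendar is 8 Parmouti 1518 AM.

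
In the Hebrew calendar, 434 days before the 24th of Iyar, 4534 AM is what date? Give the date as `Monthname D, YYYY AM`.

Adar II 3, 4533 AM

Counting 434 days back from JDN 2003892 reaches JDN 2003458, which is Adar II 3, 4533 AM.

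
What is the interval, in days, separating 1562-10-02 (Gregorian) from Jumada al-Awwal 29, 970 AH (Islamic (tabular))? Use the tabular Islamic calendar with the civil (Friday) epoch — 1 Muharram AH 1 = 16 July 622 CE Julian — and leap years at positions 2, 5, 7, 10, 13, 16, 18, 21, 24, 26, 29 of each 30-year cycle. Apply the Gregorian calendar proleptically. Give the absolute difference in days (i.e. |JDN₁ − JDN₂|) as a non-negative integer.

124

First date → JDN 2291843; second date → JDN 2291967.
The interval is |2291843 − 2291967| = 124 days.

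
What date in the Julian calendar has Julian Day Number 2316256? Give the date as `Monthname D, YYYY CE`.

The Gregorian equivalent of JDN 2316256 is 4 August 1629.
In the Julian calendar that day is July 25, 1629 CE.

July 25, 1629 CE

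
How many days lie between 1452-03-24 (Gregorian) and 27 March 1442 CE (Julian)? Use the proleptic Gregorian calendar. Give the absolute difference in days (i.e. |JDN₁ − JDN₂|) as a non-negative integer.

JDN of the first date = 2251475.
JDN of the second date = 2247834.
|2247834 − 2251475| = 3641.

3641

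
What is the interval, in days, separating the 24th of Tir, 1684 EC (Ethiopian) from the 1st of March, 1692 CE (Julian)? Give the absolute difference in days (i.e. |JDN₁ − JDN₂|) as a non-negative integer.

JDN of the first date = 2339080.
JDN of the second date = 2339121.
|2339121 − 2339080| = 41.

41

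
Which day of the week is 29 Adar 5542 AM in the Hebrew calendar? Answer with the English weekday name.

Friday

Equivalently 15 March 1782 Gregorian, JDN 2371996.
2371996 ≡ 4 (mod 7); counting from Monday = 0 gives Friday.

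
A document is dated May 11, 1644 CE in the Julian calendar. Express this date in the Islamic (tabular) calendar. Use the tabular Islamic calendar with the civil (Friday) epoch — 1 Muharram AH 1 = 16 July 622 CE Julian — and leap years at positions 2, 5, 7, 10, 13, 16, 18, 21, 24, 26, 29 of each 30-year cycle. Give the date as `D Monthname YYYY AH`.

14 Rabi' al-Awwal 1054 AH

Both dates share Julian Day Number 2321660; in the tabular Islamic calendar that is 14 Rabi' al-Awwal 1054 AH.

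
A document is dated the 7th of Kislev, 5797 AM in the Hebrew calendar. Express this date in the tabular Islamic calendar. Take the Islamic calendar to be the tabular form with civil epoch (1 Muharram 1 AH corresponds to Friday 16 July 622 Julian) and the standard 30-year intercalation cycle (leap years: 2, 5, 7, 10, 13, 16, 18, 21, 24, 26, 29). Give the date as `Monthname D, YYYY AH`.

Julian Day Number of the source date = 2465024.
Converting JDN 2465024 to the tabular Islamic calendar gives 7 Shawwal 1458 AH.

Shawwal 7, 1458 AH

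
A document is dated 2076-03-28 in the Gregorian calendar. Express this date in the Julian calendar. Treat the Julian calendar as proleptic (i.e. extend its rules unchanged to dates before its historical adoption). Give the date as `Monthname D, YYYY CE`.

March 15, 2076 CE

For dates in this range the Gregorian date is 13 days ahead of the Julian.
28 March 2076 Gregorian − 13 days → 15 March 2076 Julian.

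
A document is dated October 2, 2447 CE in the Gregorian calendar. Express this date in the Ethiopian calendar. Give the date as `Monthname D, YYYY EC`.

Meskerem 18, 2440 EC

Julian Day Number of the source date = 2615083.
Converting JDN 2615083 to the Ethiopian calendar gives 18 Meskerem 2440 EC.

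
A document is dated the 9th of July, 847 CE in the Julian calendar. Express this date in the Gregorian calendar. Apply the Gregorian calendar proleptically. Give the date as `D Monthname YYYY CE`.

13 July 847 CE

At this point the Julian calendar is 4 days behind the Gregorian.
9 July 847 Julian + 4 days → 13 July 847 Gregorian.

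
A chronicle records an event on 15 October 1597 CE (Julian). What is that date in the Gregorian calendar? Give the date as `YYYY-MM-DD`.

1597-10-25

For dates in this range the Gregorian date is 10 days ahead of the Julian.
15 October 1597 Julian + 10 days → 25 October 1597 Gregorian.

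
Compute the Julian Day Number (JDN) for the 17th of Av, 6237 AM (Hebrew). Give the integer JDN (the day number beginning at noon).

Equivalently 28 July 2477 (Gregorian).
JDN 2299161 is 15 October 1582 CE (Gregorian); the target day is +326814 days from there, so JDN = 2625975.

2625975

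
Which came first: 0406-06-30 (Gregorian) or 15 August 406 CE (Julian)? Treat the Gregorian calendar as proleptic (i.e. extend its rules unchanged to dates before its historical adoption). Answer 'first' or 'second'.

first

Converting both to JDN: 1869529 vs 1869576; the smaller is the first.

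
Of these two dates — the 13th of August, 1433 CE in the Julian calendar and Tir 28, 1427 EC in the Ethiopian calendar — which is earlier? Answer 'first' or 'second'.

first

Converting both to JDN: 2244686 vs 2245214; the smaller is the first.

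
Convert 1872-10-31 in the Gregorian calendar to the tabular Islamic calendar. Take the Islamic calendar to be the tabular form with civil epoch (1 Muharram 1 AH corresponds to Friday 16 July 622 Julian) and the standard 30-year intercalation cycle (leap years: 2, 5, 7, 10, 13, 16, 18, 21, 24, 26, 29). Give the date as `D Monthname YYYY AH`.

28 Sha'ban 1289 AH

Julian Day Number of the source date = 2405098.
Converting JDN 2405098 to the tabular Islamic calendar gives 28 Sha'ban 1289 AH.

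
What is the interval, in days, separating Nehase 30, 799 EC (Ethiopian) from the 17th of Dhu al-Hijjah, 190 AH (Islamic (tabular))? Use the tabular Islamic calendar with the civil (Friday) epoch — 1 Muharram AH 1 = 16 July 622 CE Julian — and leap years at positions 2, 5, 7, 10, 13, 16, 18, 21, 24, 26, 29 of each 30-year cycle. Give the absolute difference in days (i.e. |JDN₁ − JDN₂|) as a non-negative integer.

293

First date → JDN 2016049; second date → JDN 2015756.
The interval is |2016049 − 2015756| = 293 days.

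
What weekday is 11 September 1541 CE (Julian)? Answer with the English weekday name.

Equivalently 21 September 1541 Gregorian, JDN 2284162.
JDN 2284162 mod 7 = 6, and JDN 0 was a Monday, so this is a Sunday.

Sunday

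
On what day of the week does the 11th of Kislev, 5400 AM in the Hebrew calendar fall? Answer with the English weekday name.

Wednesday

Equivalently 7 December 1639 Gregorian, JDN 2320033.
JDN 2320033 mod 7 = 2, and JDN 0 was a Monday, so this is a Wednesday.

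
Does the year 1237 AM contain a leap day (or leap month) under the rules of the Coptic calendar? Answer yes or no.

1237 mod 4 = 1; in the Coptic calendar a year is leap when year mod 4 = 3, so it is a common year.

no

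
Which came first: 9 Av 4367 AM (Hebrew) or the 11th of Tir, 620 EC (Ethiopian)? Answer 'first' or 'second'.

Converting both to JDN: 1942953 vs 1950441; the smaller is the first.

first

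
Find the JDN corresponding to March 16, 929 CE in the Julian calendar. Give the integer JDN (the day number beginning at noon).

2060450

Equivalently 21 March 929 (proleptic Gregorian).
JDN 2400001 is 17 November 1858 CE (Gregorian), MJD 0; the target day is −339551 days from there, so JDN = 2060450.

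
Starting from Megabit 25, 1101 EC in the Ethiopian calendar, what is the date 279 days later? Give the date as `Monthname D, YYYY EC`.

Tahsas 29, 1102 EC

The starting date is JDN 2126200; 2126200 + 279 = 2126479.
JDN 2126479 corresponds to Tahsas 29, 1102 EC.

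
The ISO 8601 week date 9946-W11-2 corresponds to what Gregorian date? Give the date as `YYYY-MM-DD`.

ISO week 1 of 9946 is the week containing the first Thursday of 9946.
Week 11, day 2 (Tuesday) lands on 9946-03-12.

9946-03-12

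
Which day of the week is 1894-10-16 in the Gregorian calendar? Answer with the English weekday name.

Since JDN mod 7 = 1 (0 = Monday), the day is Tuesday.

Tuesday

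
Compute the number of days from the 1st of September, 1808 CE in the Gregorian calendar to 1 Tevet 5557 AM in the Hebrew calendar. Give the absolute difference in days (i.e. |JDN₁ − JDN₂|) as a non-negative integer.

4262

First date → JDN 2381662; second date → JDN 2377400.
The interval is |2381662 − 2377400| = 4262 days.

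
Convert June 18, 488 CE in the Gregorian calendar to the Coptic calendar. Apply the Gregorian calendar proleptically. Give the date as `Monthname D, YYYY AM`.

Both dates share Julian Day Number 1899468; in the Coptic calendar that is 23 Paoni 204 AM.

Paoni 23, 204 AM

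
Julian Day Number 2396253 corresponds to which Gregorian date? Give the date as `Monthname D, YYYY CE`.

August 13, 1848 CE

JDN 2451545 is 1 Jan 2000; 2396253 is −55292 days from there.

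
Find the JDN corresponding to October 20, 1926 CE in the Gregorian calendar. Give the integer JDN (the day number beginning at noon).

2424809

JDN 2299161 is 15 October 1582 CE (Gregorian); the target day is +125648 days from there, so JDN = 2424809.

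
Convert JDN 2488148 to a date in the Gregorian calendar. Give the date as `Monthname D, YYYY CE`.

March 20, 2100 CE

JDN 2451545 is 1 Jan 2000; 2488148 is +36603 days from there.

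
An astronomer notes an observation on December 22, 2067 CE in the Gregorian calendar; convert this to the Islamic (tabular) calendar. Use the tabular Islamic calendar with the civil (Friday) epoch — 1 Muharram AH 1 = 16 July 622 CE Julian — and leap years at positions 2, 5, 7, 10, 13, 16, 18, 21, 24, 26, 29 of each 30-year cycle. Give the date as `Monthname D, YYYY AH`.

Shawwal 15, 1490 AH

Julian Day Number of the source date = 2476372.
Converting JDN 2476372 to the tabular Islamic calendar gives 15 Shawwal 1490 AH.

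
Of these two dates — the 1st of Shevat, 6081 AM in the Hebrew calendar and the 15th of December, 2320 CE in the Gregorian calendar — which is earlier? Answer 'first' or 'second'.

First date → JDN 2568818; second date → JDN 2568771.
JDN 2568771 < JDN 2568818, so the second date is earlier.

second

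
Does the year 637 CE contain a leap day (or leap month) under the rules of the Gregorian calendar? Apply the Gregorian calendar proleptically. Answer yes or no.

no

637 is not divisible by 4, so it is a common year.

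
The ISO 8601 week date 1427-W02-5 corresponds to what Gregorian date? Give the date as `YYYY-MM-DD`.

1427-01-12

ISO week 1 of 1427 is the week containing the first Thursday of 1427.
Week 2, day 5 (Friday) lands on 1427-01-12.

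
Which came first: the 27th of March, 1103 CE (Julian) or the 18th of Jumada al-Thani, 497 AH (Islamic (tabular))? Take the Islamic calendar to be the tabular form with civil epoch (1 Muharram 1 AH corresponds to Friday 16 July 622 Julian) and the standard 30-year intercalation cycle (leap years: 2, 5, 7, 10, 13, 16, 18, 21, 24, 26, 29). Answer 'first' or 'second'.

first

The two dates have Julian Day Numbers 2124014 and 2124371 respectively.
Since 2124014 < 2124371, the first date comes first.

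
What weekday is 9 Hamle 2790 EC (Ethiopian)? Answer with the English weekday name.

In the Gregorian calendar this is 22 July 2798 (JDN 2743211).
JDN 2743211 mod 7 = 2, and JDN 0 was a Monday, so this is a Wednesday.

Wednesday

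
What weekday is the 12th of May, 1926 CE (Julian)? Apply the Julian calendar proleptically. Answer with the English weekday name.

Tuesday

In the Gregorian calendar this is 25 May 1926 (JDN 2424661).
JDN 2424661 mod 7 = 1, and JDN 0 was a Monday, so this is a Tuesday.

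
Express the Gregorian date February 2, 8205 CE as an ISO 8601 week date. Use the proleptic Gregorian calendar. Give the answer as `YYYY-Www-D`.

8205-W05-6

The weekday is Saturday (ISO weekday 6).
That Saturday belongs to ISO week 5 of ISO year 8205.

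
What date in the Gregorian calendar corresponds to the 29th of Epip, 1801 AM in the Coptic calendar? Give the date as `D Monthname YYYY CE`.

5 August 2085 CE

Julian Day Number of the source date = 2482808.
Converting JDN 2482808 to the Gregorian calendar gives 5 August 2085 CE.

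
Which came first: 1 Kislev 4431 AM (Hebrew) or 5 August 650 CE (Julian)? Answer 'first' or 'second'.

Converting both to JDN: 1966099 vs 1958687; the smaller is the second.

second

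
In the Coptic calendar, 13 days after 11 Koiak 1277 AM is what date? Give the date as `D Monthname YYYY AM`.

The starting date is JDN 2291189; 2291189 + 13 = 2291202.
JDN 2291202 corresponds to 24 Koiak 1277 AM.

24 Koiak 1277 AM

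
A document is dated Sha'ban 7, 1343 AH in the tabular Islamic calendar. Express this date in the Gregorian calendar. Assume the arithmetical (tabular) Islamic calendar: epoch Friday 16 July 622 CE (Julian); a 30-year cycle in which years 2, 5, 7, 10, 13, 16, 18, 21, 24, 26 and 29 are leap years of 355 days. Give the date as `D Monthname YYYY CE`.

3 March 1925 CE

Both dates share Julian Day Number 2424213; in the Gregorian calendar that is 3 March 1925 CE.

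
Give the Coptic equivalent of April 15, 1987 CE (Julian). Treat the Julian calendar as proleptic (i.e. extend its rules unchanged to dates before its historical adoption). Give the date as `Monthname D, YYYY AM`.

Both dates share Julian Day Number 2446914; in the Coptic calendar that is 20 Parmouti 1703 AM.

Parmouti 20, 1703 AM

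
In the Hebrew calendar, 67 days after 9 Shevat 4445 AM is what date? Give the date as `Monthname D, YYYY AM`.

JDN of 9 Shevat 4445 AM = 1971273.
1971273 + 67 = 1971340.
JDN 1971340 in the Hebrew calendar is Nisan 17, 4445 AM.

Nisan 17, 4445 AM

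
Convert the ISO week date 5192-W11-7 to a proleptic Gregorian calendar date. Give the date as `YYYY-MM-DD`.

ISO week 1 of 5192 is the week containing the first Thursday of 5192.
Week 11, day 7 (Sunday) lands on 5192-03-15.

5192-03-15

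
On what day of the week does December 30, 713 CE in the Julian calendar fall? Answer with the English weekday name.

This is JDN 1981845 (3 January 714 Gregorian).
JDN 1981845 mod 7 = 5, and JDN 0 was a Monday, so this is a Saturday.

Saturday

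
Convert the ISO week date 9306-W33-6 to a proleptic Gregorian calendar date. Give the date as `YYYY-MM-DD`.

9306-08-21

ISO week 1 of 9306 is the week containing the first Thursday of 9306.
Week 33, day 6 (Saturday) lands on 9306-08-21.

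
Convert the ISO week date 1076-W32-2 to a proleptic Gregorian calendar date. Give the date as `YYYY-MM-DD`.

1076-08-08

ISO week 1 of 1076 is the week containing the first Thursday of 1076.
Week 32, day 2 (Tuesday) lands on 1076-08-08.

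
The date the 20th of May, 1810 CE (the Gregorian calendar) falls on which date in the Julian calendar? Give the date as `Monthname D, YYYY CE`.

May 8, 1810 CE

For dates in this range the Gregorian date is 12 days ahead of the Julian.
20 May 1810 Gregorian − 12 days → 8 May 1810 Julian.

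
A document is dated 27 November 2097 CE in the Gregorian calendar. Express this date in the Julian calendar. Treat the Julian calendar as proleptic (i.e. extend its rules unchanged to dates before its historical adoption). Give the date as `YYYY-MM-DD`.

For dates in this range the Gregorian date is 13 days ahead of the Julian.
27 November 2097 Gregorian − 13 days → 14 November 2097 Julian.

2097-11-14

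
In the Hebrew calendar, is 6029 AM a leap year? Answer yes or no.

yes

Hebrew year 6029 is year 6 of its 19-year Metonic cycle; leap years are at positions 3, 6, 8, 11, 14, 17, 19, so it is a leap year (13 months).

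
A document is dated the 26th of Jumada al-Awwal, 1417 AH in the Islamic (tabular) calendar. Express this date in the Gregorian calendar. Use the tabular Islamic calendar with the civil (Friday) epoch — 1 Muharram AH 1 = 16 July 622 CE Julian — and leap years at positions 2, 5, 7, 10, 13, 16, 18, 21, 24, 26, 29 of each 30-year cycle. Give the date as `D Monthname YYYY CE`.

9 October 1996 CE

Julian Day Number of the source date = 2450366.
Converting JDN 2450366 to the Gregorian calendar gives 9 October 1996 CE.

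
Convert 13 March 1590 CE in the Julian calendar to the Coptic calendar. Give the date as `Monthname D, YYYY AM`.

Paremhat 17, 1306 AM

Julian Day Number of the source date = 2301877.
Converting JDN 2301877 to the Coptic calendar gives 17 Paremhat 1306 AM.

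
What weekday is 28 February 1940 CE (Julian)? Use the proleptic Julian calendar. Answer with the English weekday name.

This is JDN 2429701 (12 March 1940 Gregorian).
Since JDN mod 7 = 1 (0 = Monday), the day is Tuesday.

Tuesday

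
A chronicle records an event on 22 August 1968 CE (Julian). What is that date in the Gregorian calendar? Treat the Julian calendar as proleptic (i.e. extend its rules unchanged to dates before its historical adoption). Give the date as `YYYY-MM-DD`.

The Julian–Gregorian offset here is 13 days (Julian trailing).
22 August 1968 Julian + 13 days → 4 September 1968 Gregorian.

1968-09-04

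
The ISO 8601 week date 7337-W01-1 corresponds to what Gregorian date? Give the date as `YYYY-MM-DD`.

ISO week 1 of 7337 is the week containing the first Thursday of 7337.
Week 1, day 1 (Monday) lands on 7336-12-31.

7336-12-31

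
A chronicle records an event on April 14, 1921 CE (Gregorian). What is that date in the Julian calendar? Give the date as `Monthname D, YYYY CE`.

At this point the Julian calendar is 13 days behind the Gregorian.
14 April 1921 Gregorian − 13 days → 1 April 1921 Julian.

April 1, 1921 CE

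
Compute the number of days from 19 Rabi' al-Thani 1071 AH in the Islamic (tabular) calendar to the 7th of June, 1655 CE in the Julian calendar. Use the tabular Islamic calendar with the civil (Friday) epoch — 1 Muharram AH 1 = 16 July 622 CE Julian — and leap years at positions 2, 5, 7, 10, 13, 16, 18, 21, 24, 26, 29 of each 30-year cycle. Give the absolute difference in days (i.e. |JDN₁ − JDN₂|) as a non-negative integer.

First date → JDN 2327719; second date → JDN 2325704.
The interval is |2327719 − 2325704| = 2015 days.

2015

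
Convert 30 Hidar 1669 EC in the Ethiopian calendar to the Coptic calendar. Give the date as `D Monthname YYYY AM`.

Both dates share Julian Day Number 2333547; in the Coptic calendar that is 30 Hathor 1393 AM.

30 Hathor 1393 AM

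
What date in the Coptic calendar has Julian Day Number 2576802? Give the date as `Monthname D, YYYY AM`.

Hathor 29, 2059 AM

The Gregorian equivalent of JDN 2576802 is 11 December 2342.
In the Coptic calendar that day is Hathor 29, 2059 AM.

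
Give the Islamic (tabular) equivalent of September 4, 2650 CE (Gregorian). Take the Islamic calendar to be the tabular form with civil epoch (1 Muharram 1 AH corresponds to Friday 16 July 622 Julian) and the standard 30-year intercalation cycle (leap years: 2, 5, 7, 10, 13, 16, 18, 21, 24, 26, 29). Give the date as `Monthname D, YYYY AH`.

Both dates share Julian Day Number 2689199; in the tabular Islamic calendar that is 16 Jumada al-Awwal 2091 AH.

Jumada al-Awwal 16, 2091 AH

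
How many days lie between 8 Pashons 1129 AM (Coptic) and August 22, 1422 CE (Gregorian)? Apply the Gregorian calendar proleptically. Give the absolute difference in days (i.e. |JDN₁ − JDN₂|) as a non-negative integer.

JDN of the first date = 2237279.
JDN of the second date = 2240668.
|2240668 − 2237279| = 3389.

3389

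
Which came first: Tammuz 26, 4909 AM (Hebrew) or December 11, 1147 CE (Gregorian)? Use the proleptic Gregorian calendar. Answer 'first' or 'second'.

The two dates have Julian Day Numbers 2140915 and 2140337 respectively.
Since 2140337 < 2140915, the second date comes first.

second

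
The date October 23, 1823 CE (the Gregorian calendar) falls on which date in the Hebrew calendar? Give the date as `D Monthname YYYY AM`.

Julian Day Number of the source date = 2387192.
Converting JDN 2387192 to the Hebrew calendar gives 18 Cheshvan 5584 AM.

18 Cheshvan 5584 AM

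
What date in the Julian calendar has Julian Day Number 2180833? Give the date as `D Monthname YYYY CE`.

JDN 2180833 is 25 October 1258 in the proleptic Gregorian calendar.
In the Julian calendar that day is 18 October 1258 CE.

18 October 1258 CE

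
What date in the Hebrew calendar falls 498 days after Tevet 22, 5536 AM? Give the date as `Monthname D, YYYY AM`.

Counting 498 days forward from JDN 2369744 reaches JDN 2370242, which is Iyar 19, 5537 AM.

Iyar 19, 5537 AM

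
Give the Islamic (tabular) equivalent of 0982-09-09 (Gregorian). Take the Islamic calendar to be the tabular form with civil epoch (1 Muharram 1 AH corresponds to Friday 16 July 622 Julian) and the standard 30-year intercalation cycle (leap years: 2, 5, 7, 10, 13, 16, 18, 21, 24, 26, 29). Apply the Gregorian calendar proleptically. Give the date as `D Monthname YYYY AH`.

Both dates share Julian Day Number 2079980; in the tabular Islamic calendar that is 12 Rabi' al-Awwal 372 AH.

12 Rabi' al-Awwal 372 AH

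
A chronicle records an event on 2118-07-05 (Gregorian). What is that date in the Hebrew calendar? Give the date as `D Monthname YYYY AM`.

15 Tammuz 5878 AM

Julian Day Number of the source date = 2494829.
Converting JDN 2494829 to the Hebrew calendar gives 15 Tammuz 5878 AM.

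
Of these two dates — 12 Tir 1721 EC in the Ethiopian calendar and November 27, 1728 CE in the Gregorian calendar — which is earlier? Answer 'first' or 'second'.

First date → JDN 2352582; second date → JDN 2352530.
JDN 2352530 < JDN 2352582, so the second date is earlier.

second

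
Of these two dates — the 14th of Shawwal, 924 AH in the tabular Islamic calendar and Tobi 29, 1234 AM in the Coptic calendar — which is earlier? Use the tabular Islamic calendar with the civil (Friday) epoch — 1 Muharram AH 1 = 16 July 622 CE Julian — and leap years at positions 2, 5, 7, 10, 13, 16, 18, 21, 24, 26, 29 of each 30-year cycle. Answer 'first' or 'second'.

The two dates have Julian Day Numbers 2275799 and 2275531 respectively.
Since 2275531 < 2275799, the second date comes first.

second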